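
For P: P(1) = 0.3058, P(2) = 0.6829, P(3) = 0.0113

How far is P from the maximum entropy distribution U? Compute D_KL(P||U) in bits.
0.6134 bits

U(i) = 1/3 for all i

D_KL(P||U) = Σ P(x) log₂(P(x) / (1/3))
           = Σ P(x) log₂(P(x)) + log₂(3)
           = log₂(3) - H(P)

H(P) = -Σ P(x) log₂(P(x)):
  -P(1)·log₂(P(1)) = -(0.3058)·log₂(0.3058) = 0.52272
  -P(2)·log₂(P(2)) = -(0.6829)·log₂(0.6829) = 0.37577
  -P(3)·log₂(P(3)) = -(0.0113)·log₂(0.0113) = 0.07308
H(P) = 0.52272 + 0.37577 + 0.07308 = 0.97157 bits

log₂(3) = 1.58496 bits

D_KL(P||U) = 1.58496 - 0.97157 = 0.61339 ≈ 0.6134 bits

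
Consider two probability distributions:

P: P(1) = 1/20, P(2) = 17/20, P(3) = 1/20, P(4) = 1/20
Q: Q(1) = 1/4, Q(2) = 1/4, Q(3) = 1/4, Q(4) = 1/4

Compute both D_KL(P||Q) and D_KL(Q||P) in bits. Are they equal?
D_KL(P||Q) = 1.1524 bits, D_KL(Q||P) = 1.3001 bits. No, they are not equal.

D_KL(P||Q) = Σ P(x) log₂(P(x)/Q(x))

Computing term by term:
  P(1)·log₂(P(1)/Q(1)) = (1/20)·log₂((1/20)/(1/4)) = -0.11610
  P(2)·log₂(P(2)/Q(2)) = (17/20)·log₂((17/20)/(1/4)) = 1.50070
  P(3)·log₂(P(3)/Q(3)) = (1/20)·log₂((1/20)/(1/4)) = -0.11610
  P(4)·log₂(P(4)/Q(4)) = (1/20)·log₂((1/20)/(1/4)) = -0.11610

D_KL(P||Q) = -0.11610 + 1.50070 - 0.11610 - 0.11610 = 1.15240 ≈ 1.1524 bits

D_KL(Q||P) = Σ Q(x) log₂(Q(x)/P(x))

Computing term by term:
  Q(1)·log₂(Q(1)/P(1)) = (1/4)·log₂((1/4)/(1/20)) = 0.58048
  Q(2)·log₂(Q(2)/P(2)) = (1/4)·log₂((1/4)/(17/20)) = -0.44138
  Q(3)·log₂(Q(3)/P(3)) = (1/4)·log₂((1/4)/(1/20)) = 0.58048
  Q(4)·log₂(Q(4)/P(4)) = (1/4)·log₂((1/4)/(1/20)) = 0.58048

D_KL(Q||P) = 0.58048 - 0.44138 + 0.58048 + 0.58048 = 1.30006 ≈ 1.3001 bits

These are NOT equal (difference: 0.1477 bits). KL divergence is asymmetric: D_KL(P||Q) ≠ D_KL(Q||P) in general.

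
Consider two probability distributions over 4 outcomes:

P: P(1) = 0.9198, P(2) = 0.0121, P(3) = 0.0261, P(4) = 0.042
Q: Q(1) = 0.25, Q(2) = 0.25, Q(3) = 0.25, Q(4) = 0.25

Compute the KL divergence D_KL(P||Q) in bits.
1.4826 bits

D_KL(P||Q) = Σ P(x) log₂(P(x)/Q(x))

Computing term by term:
  P(1)·log₂(P(1)/Q(1)) = 0.9198·log₂(0.9198/0.25) = 1.72866
  P(2)·log₂(P(2)/Q(2)) = 0.0121·log₂(0.0121/0.25) = -0.05286
  P(3)·log₂(P(3)/Q(3)) = 0.0261·log₂(0.0261/0.25) = -0.08508
  P(4)·log₂(P(4)/Q(4)) = 0.042·log₂(0.042/0.25) = -0.10809

D_KL(P||Q) = 1.72866 - 0.05286 - 0.08508 - 0.10809 = 1.48263 ≈ 1.4826 bits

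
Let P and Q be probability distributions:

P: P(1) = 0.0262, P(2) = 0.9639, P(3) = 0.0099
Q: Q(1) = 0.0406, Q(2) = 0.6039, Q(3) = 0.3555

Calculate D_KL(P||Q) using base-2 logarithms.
0.5825 bits

D_KL(P||Q) = Σ P(x) log₂(P(x)/Q(x))

Computing term by term:
  P(1)·log₂(P(1)/Q(1)) = 0.0262·log₂(0.0262/0.0406) = -0.01656
  P(2)·log₂(P(2)/Q(2)) = 0.9639·log₂(0.9639/0.6039) = 0.65022
  P(3)·log₂(P(3)/Q(3)) = 0.0099·log₂(0.0099/0.3555) = -0.05115

D_KL(P||Q) = -0.01656 + 0.65022 - 0.05115 = 0.58251 ≈ 0.5825 bits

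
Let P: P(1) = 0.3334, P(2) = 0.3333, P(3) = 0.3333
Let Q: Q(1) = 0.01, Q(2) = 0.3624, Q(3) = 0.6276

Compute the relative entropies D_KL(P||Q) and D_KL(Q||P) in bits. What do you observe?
D_KL(P||Q) = 1.3422 bits, D_KL(Q||P) = 0.5662 bits. The two directions give different values (D_KL(P||Q) exceeds D_KL(Q||P) by 0.7760 bits): KL divergence is asymmetric.

D_KL(P||Q) = Σ P(x) log₂(P(x)/Q(x))

Computing term by term:
  P(1)·log₂(P(1)/Q(1)) = 0.3334·log₂(0.3334/0.01) = 1.68673
  P(2)·log₂(P(2)/Q(2)) = 0.3333·log₂(0.3333/0.3624) = -0.04025
  P(3)·log₂(P(3)/Q(3)) = 0.3333·log₂(0.3333/0.6276) = -0.30431

D_KL(P||Q) = 1.68673 - 0.04025 - 0.30431 = 1.34217 ≈ 1.3422 bits

D_KL(Q||P) = Σ Q(x) log₂(Q(x)/P(x))

Computing term by term:
  Q(1)·log₂(Q(1)/P(1)) = 0.01·log₂(0.01/0.3334) = -0.05059
  Q(2)·log₂(Q(2)/P(2)) = 0.3624·log₂(0.3624/0.3333) = 0.04376
  Q(3)·log₂(Q(3)/P(3)) = 0.6276·log₂(0.6276/0.3333) = 0.57301

D_KL(Q||P) = -0.05059 + 0.04376 + 0.57301 = 0.56618 ≈ 0.5662 bits

These are NOT equal (difference: 0.7760 bits). KL divergence is asymmetric: D_KL(P||Q) ≠ D_KL(Q||P) in general.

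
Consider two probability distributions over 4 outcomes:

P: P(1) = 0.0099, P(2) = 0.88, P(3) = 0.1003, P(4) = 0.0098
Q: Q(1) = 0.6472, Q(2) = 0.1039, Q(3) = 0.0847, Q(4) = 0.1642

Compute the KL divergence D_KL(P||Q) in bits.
2.6373 bits

D_KL(P||Q) = Σ P(x) log₂(P(x)/Q(x))

Computing term by term:
  P(1)·log₂(P(1)/Q(1)) = 0.0099·log₂(0.0099/0.6472) = -0.05970
  P(2)·log₂(P(2)/Q(2)) = 0.88·log₂(0.88/0.1039) = 2.71243
  P(3)·log₂(P(3)/Q(3)) = 0.1003·log₂(0.1003/0.0847) = 0.02446
  P(4)·log₂(P(4)/Q(4)) = 0.0098·log₂(0.0098/0.1642) = -0.03985

D_KL(P||Q) = -0.05970 + 2.71243 + 0.02446 - 0.03985 = 2.63734 ≈ 2.6373 bits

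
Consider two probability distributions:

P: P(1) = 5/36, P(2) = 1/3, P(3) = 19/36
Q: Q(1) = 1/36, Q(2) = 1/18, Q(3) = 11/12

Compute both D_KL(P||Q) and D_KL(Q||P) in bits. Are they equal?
D_KL(P||Q) = 0.7638 bits, D_KL(Q||P) = 0.5220 bits. No, they are not equal.

D_KL(P||Q) = Σ P(x) log₂(P(x)/Q(x))

Computing term by term:
  P(1)·log₂(P(1)/Q(1)) = (5/36)·log₂((5/36)/(1/36)) = 0.32249
  P(2)·log₂(P(2)/Q(2)) = (1/3)·log₂((1/3)/(1/18)) = 0.86165
  P(3)·log₂(P(3)/Q(3)) = (19/36)·log₂((19/36)/(11/12)) = -0.42036

D_KL(P||Q) = 0.32249 + 0.86165 - 0.42036 = 0.76378 ≈ 0.7638 bits

D_KL(Q||P) = Σ Q(x) log₂(Q(x)/P(x))

Computing term by term:
  Q(1)·log₂(Q(1)/P(1)) = (1/36)·log₂((1/36)/(5/36)) = -0.06450
  Q(2)·log₂(Q(2)/P(2)) = (1/18)·log₂((1/18)/(1/3)) = -0.14361
  Q(3)·log₂(Q(3)/P(3)) = (11/12)·log₂((11/12)/(19/36)) = 0.73009

D_KL(Q||P) = -0.06450 - 0.14361 + 0.73009 = 0.52198 ≈ 0.5220 bits

These are NOT equal (difference: 0.2418 bits). KL divergence is asymmetric: D_KL(P||Q) ≠ D_KL(Q||P) in general.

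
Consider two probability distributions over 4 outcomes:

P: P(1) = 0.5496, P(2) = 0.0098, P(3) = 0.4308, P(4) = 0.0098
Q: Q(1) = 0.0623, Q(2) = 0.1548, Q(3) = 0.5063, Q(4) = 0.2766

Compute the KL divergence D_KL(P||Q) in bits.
1.5397 bits

D_KL(P||Q) = Σ P(x) log₂(P(x)/Q(x))

Computing term by term:
  P(1)·log₂(P(1)/Q(1)) = 0.5496·log₂(0.5496/0.0623) = 1.72634
  P(2)·log₂(P(2)/Q(2)) = 0.0098·log₂(0.0098/0.1548) = -0.03902
  P(3)·log₂(P(3)/Q(3)) = 0.4308·log₂(0.4308/0.5063) = -0.10037
  P(4)·log₂(P(4)/Q(4)) = 0.0098·log₂(0.0098/0.2766) = -0.04722

D_KL(P||Q) = 1.72634 - 0.03902 - 0.10037 - 0.04722 = 1.53973 ≈ 1.5397 bits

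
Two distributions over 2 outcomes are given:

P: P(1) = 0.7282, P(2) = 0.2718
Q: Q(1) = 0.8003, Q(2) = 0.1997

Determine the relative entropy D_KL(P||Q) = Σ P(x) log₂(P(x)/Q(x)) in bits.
0.0217 bits

D_KL(P||Q) = Σ P(x) log₂(P(x)/Q(x))

Computing term by term:
  P(1)·log₂(P(1)/Q(1)) = 0.7282·log₂(0.7282/0.8003) = -0.09919
  P(2)·log₂(P(2)/Q(2)) = 0.2718·log₂(0.2718/0.1997) = 0.12087

D_KL(P||Q) = -0.09919 + 0.12087 = 0.02168 ≈ 0.0217 bits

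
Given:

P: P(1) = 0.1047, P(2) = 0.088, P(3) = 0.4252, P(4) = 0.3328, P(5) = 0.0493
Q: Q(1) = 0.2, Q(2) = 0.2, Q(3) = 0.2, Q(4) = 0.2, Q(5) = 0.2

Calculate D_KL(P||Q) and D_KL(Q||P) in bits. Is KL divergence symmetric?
D_KL(P||Q) = 0.4056 bits, D_KL(Q||P) = 0.4631 bits. No, KL divergence is not symmetric.

D_KL(P||Q) = Σ P(x) log₂(P(x)/Q(x))

Computing term by term:
  P(1)·log₂(P(1)/Q(1)) = 0.1047·log₂(0.1047/0.2) = -0.09776
  P(2)·log₂(P(2)/Q(2)) = 0.088·log₂(0.088/0.2) = -0.10423
  P(3)·log₂(P(3)/Q(3)) = 0.4252·log₂(0.4252/0.2) = 0.46268
  P(4)·log₂(P(4)/Q(4)) = 0.3328·log₂(0.3328/0.2) = 0.24449
  P(5)·log₂(P(5)/Q(5)) = 0.0493·log₂(0.0493/0.2) = -0.09960

D_KL(P||Q) = -0.09776 - 0.10423 + 0.46268 + 0.24449 - 0.09960 = 0.40558 ≈ 0.4056 bits

D_KL(Q||P) = Σ Q(x) log₂(Q(x)/P(x))

Computing term by term:
  Q(1)·log₂(Q(1)/P(1)) = 0.2·log₂(0.2/0.1047) = 0.18675
  Q(2)·log₂(Q(2)/P(2)) = 0.2·log₂(0.2/0.088) = 0.23688
  Q(3)·log₂(Q(3)/P(3)) = 0.2·log₂(0.2/0.4252) = -0.21763
  Q(4)·log₂(Q(4)/P(4)) = 0.2·log₂(0.2/0.3328) = -0.14693
  Q(5)·log₂(Q(5)/P(5)) = 0.2·log₂(0.2/0.0493) = 0.40407

D_KL(Q||P) = 0.18675 + 0.23688 - 0.21763 - 0.14693 + 0.40407 = 0.46314 ≈ 0.4631 bits

These are NOT equal (difference: 0.0575 bits). KL divergence is asymmetric: D_KL(P||Q) ≠ D_KL(Q||P) in general.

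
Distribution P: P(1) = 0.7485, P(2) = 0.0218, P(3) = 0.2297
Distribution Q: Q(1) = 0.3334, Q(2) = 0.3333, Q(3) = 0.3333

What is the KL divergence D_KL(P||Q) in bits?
0.6642 bits

D_KL(P||Q) = Σ P(x) log₂(P(x)/Q(x))

Computing term by term:
  P(1)·log₂(P(1)/Q(1)) = 0.7485·log₂(0.7485/0.3334) = 0.87331
  P(2)·log₂(P(2)/Q(2)) = 0.0218·log₂(0.0218/0.3333) = -0.08577
  P(3)·log₂(P(3)/Q(3)) = 0.2297·log₂(0.2297/0.3333) = -0.12337

D_KL(P||Q) = 0.87331 - 0.08577 - 0.12337 = 0.66417 ≈ 0.6642 bits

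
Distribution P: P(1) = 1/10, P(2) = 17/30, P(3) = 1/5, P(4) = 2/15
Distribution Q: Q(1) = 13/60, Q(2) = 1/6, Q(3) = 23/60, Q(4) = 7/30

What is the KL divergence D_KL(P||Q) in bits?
0.5936 bits

D_KL(P||Q) = Σ P(x) log₂(P(x)/Q(x))

Computing term by term:
  P(1)·log₂(P(1)/Q(1)) = (1/10)·log₂((1/10)/(13/60)) = -0.11155
  P(2)·log₂(P(2)/Q(2)) = (17/30)·log₂((17/30)/(1/6)) = 1.00047
  P(3)·log₂(P(3)/Q(3)) = (1/5)·log₂((1/5)/(23/60)) = -0.18772
  P(4)·log₂(P(4)/Q(4)) = (2/15)·log₂((2/15)/(7/30)) = -0.10765

D_KL(P||Q) = -0.11155 + 1.00047 - 0.18772 - 0.10765 = 0.59355 ≈ 0.5936 bits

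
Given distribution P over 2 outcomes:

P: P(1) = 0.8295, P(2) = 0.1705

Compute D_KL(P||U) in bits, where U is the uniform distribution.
0.3412 bits

U(i) = 1/2 for all i

D_KL(P||U) = Σ P(x) log₂(P(x) / (1/2))
           = Σ P(x) log₂(P(x)) + log₂(2)
           = log₂(2) - H(P)

H(P) = -Σ P(x) log₂(P(x)):
  -P(1)·log₂(P(1)) = -(0.8295)·log₂(0.8295) = 0.22370
  -P(2)·log₂(P(2)) = -(0.1705)·log₂(0.1705) = 0.43514
H(P) = 0.22370 + 0.43514 = 0.65884 bits

log₂(2) = 1.00000 bits

D_KL(P||U) = 1.00000 - 0.65884 = 0.34116 ≈ 0.3412 bits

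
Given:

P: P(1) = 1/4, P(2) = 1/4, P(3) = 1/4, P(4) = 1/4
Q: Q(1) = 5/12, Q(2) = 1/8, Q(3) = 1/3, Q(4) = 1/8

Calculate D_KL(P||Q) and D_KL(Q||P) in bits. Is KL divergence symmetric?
D_KL(P||Q) = 0.2120 bits, D_KL(Q||P) = 0.1954 bits. No, KL divergence is not symmetric.

D_KL(P||Q) = Σ P(x) log₂(P(x)/Q(x))

Computing term by term:
  P(1)·log₂(P(1)/Q(1)) = (1/4)·log₂((1/4)/(5/12)) = -0.18424
  P(2)·log₂(P(2)/Q(2)) = (1/4)·log₂((1/4)/(1/8)) = 0.25000
  P(3)·log₂(P(3)/Q(3)) = (1/4)·log₂((1/4)/(1/3)) = -0.10376
  P(4)·log₂(P(4)/Q(4)) = (1/4)·log₂((1/4)/(1/8)) = 0.25000

D_KL(P||Q) = -0.18424 + 0.25000 - 0.10376 + 0.25000 = 0.21200 ≈ 0.2120 bits

D_KL(Q||P) = Σ Q(x) log₂(Q(x)/P(x))

Computing term by term:
  Q(1)·log₂(Q(1)/P(1)) = (5/12)·log₂((5/12)/(1/4)) = 0.30707
  Q(2)·log₂(Q(2)/P(2)) = (1/8)·log₂((1/8)/(1/4)) = -0.12500
  Q(3)·log₂(Q(3)/P(3)) = (1/3)·log₂((1/3)/(1/4)) = 0.13835
  Q(4)·log₂(Q(4)/P(4)) = (1/8)·log₂((1/8)/(1/4)) = -0.12500

D_KL(Q||P) = 0.30707 - 0.12500 + 0.13835 - 0.12500 = 0.19542 ≈ 0.1954 bits

These are NOT equal (difference: 0.0166 bits). KL divergence is asymmetric: D_KL(P||Q) ≠ D_KL(Q||P) in general.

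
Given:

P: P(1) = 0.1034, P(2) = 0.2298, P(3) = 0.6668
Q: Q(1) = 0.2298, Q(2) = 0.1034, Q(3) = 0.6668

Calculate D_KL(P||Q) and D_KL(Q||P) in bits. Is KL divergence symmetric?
D_KL(P||Q) = 0.1456 bits, D_KL(Q||P) = 0.1456 bits. The two values coincide for this particular pair, but no — KL divergence is not symmetric in general.

D_KL(P||Q) = Σ P(x) log₂(P(x)/Q(x))

Computing term by term:
  P(1)·log₂(P(1)/Q(1)) = 0.1034·log₂(0.1034/0.2298) = -0.11913
  P(2)·log₂(P(2)/Q(2)) = 0.2298·log₂(0.2298/0.1034) = 0.26476
  P(3)·log₂(P(3)/Q(3)) = 0.6668·log₂(0.6668/0.6668) = 0.00000

D_KL(P||Q) = -0.11913 + 0.26476 + 0.00000 = 0.14563 ≈ 0.1456 bits

D_KL(Q||P) = Σ Q(x) log₂(Q(x)/P(x))

Computing term by term:
  Q(1)·log₂(Q(1)/P(1)) = 0.2298·log₂(0.2298/0.1034) = 0.26476
  Q(2)·log₂(Q(2)/P(2)) = 0.1034·log₂(0.1034/0.2298) = -0.11913
  Q(3)·log₂(Q(3)/P(3)) = 0.6668·log₂(0.6668/0.6668) = 0.00000

D_KL(Q||P) = 0.26476 - 0.11913 + 0.00000 = 0.14563 ≈ 0.1456 bits

These ARE equal here. Q is P with outcomes relabeled (Q(1) = P(2), Q(2) = P(1)) by a relabeling that is its own inverse, so the two sums contain exactly the same terms in a different order. This is a special case — KL divergence is not symmetric in general: D_KL(P||Q) ≠ D_KL(Q||P) for most P, Q.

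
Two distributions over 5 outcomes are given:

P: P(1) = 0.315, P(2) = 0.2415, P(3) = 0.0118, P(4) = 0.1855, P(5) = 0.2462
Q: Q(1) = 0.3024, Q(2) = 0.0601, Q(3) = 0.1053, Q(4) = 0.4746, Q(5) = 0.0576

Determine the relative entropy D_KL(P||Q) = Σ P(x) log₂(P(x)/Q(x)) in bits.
0.7304 bits

D_KL(P||Q) = Σ P(x) log₂(P(x)/Q(x))

Computing term by term:
  P(1)·log₂(P(1)/Q(1)) = 0.315·log₂(0.315/0.3024) = 0.01855
  P(2)·log₂(P(2)/Q(2)) = 0.2415·log₂(0.2415/0.0601) = 0.48459
  P(3)·log₂(P(3)/Q(3)) = 0.0118·log₂(0.0118/0.1053) = -0.03726
  P(4)·log₂(P(4)/Q(4)) = 0.1855·log₂(0.1855/0.4746) = -0.25141
  P(5)·log₂(P(5)/Q(5)) = 0.2462·log₂(0.2462/0.0576) = 0.51596

D_KL(P||Q) = 0.01855 + 0.48459 - 0.03726 - 0.25141 + 0.51596 = 0.73043 ≈ 0.7304 bits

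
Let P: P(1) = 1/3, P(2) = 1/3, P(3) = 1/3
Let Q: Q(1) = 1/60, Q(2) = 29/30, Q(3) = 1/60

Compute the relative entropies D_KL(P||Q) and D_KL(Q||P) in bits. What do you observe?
D_KL(P||Q) = 2.3693 bits, D_KL(Q||P) = 1.3408 bits. The two directions give different values (D_KL(P||Q) exceeds D_KL(Q||P) by 1.0285 bits): KL divergence is asymmetric.

D_KL(P||Q) = Σ P(x) log₂(P(x)/Q(x))

Computing term by term:
  P(1)·log₂(P(1)/Q(1)) = (1/3)·log₂((1/3)/(1/60)) = 1.44064
  P(2)·log₂(P(2)/Q(2)) = (1/3)·log₂((1/3)/(29/30)) = -0.51202
  P(3)·log₂(P(3)/Q(3)) = (1/3)·log₂((1/3)/(1/60)) = 1.44064

D_KL(P||Q) = 1.44064 - 0.51202 + 1.44064 = 2.36926 ≈ 2.3693 bits

D_KL(Q||P) = Σ Q(x) log₂(Q(x)/P(x))

Computing term by term:
  Q(1)·log₂(Q(1)/P(1)) = (1/60)·log₂((1/60)/(1/3)) = -0.07203
  Q(2)·log₂(Q(2)/P(2)) = (29/30)·log₂((29/30)/(1/3)) = 1.48485
  Q(3)·log₂(Q(3)/P(3)) = (1/60)·log₂((1/60)/(1/3)) = -0.07203

D_KL(Q||P) = -0.07203 + 1.48485 - 0.07203 = 1.34079 ≈ 1.3408 bits

These are NOT equal (difference: 1.0285 bits). KL divergence is asymmetric: D_KL(P||Q) ≠ D_KL(Q||P) in general.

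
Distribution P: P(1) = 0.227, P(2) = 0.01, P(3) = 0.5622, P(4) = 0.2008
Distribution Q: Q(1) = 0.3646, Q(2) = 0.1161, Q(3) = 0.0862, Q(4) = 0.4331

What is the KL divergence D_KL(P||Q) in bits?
1.1077 bits

D_KL(P||Q) = Σ P(x) log₂(P(x)/Q(x))

Computing term by term:
  P(1)·log₂(P(1)/Q(1)) = 0.227·log₂(0.227/0.3646) = -0.15518
  P(2)·log₂(P(2)/Q(2)) = 0.01·log₂(0.01/0.1161) = -0.03537
  P(3)·log₂(P(3)/Q(3)) = 0.5622·log₂(0.5622/0.0862) = 1.52093
  P(4)·log₂(P(4)/Q(4)) = 0.2008·log₂(0.2008/0.4331) = -0.22268

D_KL(P||Q) = -0.15518 - 0.03537 + 1.52093 - 0.22268 = 1.10770 ≈ 1.1077 bits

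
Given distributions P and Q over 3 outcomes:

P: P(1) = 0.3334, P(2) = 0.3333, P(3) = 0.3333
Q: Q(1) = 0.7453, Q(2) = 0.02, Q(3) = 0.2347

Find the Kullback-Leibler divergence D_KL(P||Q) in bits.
1.1345 bits

D_KL(P||Q) = Σ P(x) log₂(P(x)/Q(x))

Computing term by term:
  P(1)·log₂(P(1)/Q(1)) = 0.3334·log₂(0.3334/0.7453) = -0.38693
  P(2)·log₂(P(2)/Q(2)) = 0.3333·log₂(0.3333/0.02) = 1.35278
  P(3)·log₂(P(3)/Q(3)) = 0.3333·log₂(0.3333/0.2347) = 0.16865

D_KL(P||Q) = -0.38693 + 1.35278 + 0.16865 = 1.13450 ≈ 1.1345 bits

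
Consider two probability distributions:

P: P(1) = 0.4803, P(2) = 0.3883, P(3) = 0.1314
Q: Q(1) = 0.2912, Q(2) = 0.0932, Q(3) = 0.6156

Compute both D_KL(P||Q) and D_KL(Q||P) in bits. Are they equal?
D_KL(P||Q) = 0.8534 bits, D_KL(Q||P) = 0.9695 bits. No, they are not equal.

D_KL(P||Q) = Σ P(x) log₂(P(x)/Q(x))

Computing term by term:
  P(1)·log₂(P(1)/Q(1)) = 0.4803·log₂(0.4803/0.2912) = 0.34674
  P(2)·log₂(P(2)/Q(2)) = 0.3883·log₂(0.3883/0.0932) = 0.79942
  P(3)·log₂(P(3)/Q(3)) = 0.1314·log₂(0.1314/0.6156) = -0.29276

D_KL(P||Q) = 0.34674 + 0.79942 - 0.29276 = 0.85340 ≈ 0.8534 bits

D_KL(Q||P) = Σ Q(x) log₂(Q(x)/P(x))

Computing term by term:
  Q(1)·log₂(Q(1)/P(1)) = 0.2912·log₂(0.2912/0.4803) = -0.21022
  Q(2)·log₂(Q(2)/P(2)) = 0.0932·log₂(0.0932/0.3883) = -0.19188
  Q(3)·log₂(Q(3)/P(3)) = 0.6156·log₂(0.6156/0.1314) = 1.37157

D_KL(Q||P) = -0.21022 - 0.19188 + 1.37157 = 0.96947 ≈ 0.9695 bits

These are NOT equal (difference: 0.1161 bits). KL divergence is asymmetric: D_KL(P||Q) ≠ D_KL(Q||P) in general.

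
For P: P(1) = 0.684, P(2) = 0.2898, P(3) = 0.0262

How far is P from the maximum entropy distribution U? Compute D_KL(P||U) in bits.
0.5547 bits

U(i) = 1/3 for all i

D_KL(P||U) = Σ P(x) log₂(P(x) / (1/3))
           = Σ P(x) log₂(P(x)) + log₂(3)
           = log₂(3) - H(P)

H(P) = -Σ P(x) log₂(P(x)):
  -P(1)·log₂(P(1)) = -(0.684)·log₂(0.684) = 0.37479
  -P(2)·log₂(P(2)) = -(0.2898)·log₂(0.2898) = 0.51784
  -P(3)·log₂(P(3)) = -(0.0262)·log₂(0.0262) = 0.13766
H(P) = 0.37479 + 0.51784 + 0.13766 = 1.03029 bits

log₂(3) = 1.58496 bits

D_KL(P||U) = 1.58496 - 1.03029 = 0.55467 ≈ 0.5547 bits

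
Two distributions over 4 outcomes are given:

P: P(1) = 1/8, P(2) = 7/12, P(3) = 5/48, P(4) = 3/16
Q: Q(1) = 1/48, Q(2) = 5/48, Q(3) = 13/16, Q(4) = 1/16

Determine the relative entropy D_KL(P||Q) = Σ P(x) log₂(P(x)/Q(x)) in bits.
1.7614 bits

D_KL(P||Q) = Σ P(x) log₂(P(x)/Q(x))

Computing term by term:
  P(1)·log₂(P(1)/Q(1)) = (1/8)·log₂((1/8)/(1/48)) = 0.32312
  P(2)·log₂(P(2)/Q(2)) = (7/12)·log₂((7/12)/(5/48)) = 1.44983
  P(3)·log₂(P(3)/Q(3)) = (5/48)·log₂((5/48)/(13/16)) = -0.30870
  P(4)·log₂(P(4)/Q(4)) = (3/16)·log₂((3/16)/(1/16)) = 0.29718

D_KL(P||Q) = 0.32312 + 1.44983 - 0.30870 + 0.29718 = 1.76143 ≈ 1.7614 bits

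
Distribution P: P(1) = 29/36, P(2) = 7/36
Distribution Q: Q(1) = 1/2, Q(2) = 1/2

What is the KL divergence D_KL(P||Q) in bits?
0.2893 bits

D_KL(P||Q) = Σ P(x) log₂(P(x)/Q(x))

Computing term by term:
  P(1)·log₂(P(1)/Q(1)) = (29/36)·log₂((29/36)/(1/2)) = 0.55427
  P(2)·log₂(P(2)/Q(2)) = (7/36)·log₂((7/36)/(1/2)) = -0.26494

D_KL(P||Q) = 0.55427 - 0.26494 = 0.28933 ≈ 0.2893 bits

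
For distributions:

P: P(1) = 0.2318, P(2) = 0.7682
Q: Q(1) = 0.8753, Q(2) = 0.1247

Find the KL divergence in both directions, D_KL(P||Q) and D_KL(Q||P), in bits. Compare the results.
D_KL(P||Q) = 1.5707 bits, D_KL(Q||P) = 1.3508 bits. D_KL(P||Q) is larger than D_KL(Q||P) by 0.2199 bits; the two directions differ.

D_KL(P||Q) = Σ P(x) log₂(P(x)/Q(x))

Computing term by term:
  P(1)·log₂(P(1)/Q(1)) = 0.2318·log₂(0.2318/0.8753) = -0.44434
  P(2)·log₂(P(2)/Q(2)) = 0.7682·log₂(0.7682/0.1247) = 2.01500

D_KL(P||Q) = -0.44434 + 2.01500 = 1.57066 ≈ 1.5707 bits

D_KL(Q||P) = Σ Q(x) log₂(Q(x)/P(x))

Computing term by term:
  Q(1)·log₂(Q(1)/P(1)) = 0.8753·log₂(0.8753/0.2318) = 1.67786
  Q(2)·log₂(Q(2)/P(2)) = 0.1247·log₂(0.1247/0.7682) = -0.32709

D_KL(Q||P) = 1.67786 - 0.32709 = 1.35077 ≈ 1.3508 bits

These are NOT equal (difference: 0.2199 bits). KL divergence is asymmetric: D_KL(P||Q) ≠ D_KL(Q||P) in general.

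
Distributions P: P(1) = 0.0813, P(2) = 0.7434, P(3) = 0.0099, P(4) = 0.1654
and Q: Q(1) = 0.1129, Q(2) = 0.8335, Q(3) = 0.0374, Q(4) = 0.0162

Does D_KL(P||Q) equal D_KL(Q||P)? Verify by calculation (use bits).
D_KL(P||Q) = 0.3742 bits, D_KL(Q||P) = 0.2085 bits. No — D_KL(P||Q) ≠ D_KL(Q||P) for this pair.

D_KL(P||Q) = Σ P(x) log₂(P(x)/Q(x))

Computing term by term:
  P(1)·log₂(P(1)/Q(1)) = 0.0813·log₂(0.0813/0.1129) = -0.03851
  P(2)·log₂(P(2)/Q(2)) = 0.7434·log₂(0.7434/0.8335) = -0.12269
  P(3)·log₂(P(3)/Q(3)) = 0.0099·log₂(0.0099/0.0374) = -0.01898
  P(4)·log₂(P(4)/Q(4)) = 0.1654·log₂(0.1654/0.0162) = 0.55440

D_KL(P||Q) = -0.03851 - 0.12269 - 0.01898 + 0.55440 = 0.37422 ≈ 0.3742 bits

D_KL(Q||P) = Σ Q(x) log₂(Q(x)/P(x))

Computing term by term:
  Q(1)·log₂(Q(1)/P(1)) = 0.1129·log₂(0.1129/0.0813) = 0.05348
  Q(2)·log₂(Q(2)/P(2)) = 0.8335·log₂(0.8335/0.7434) = 0.13756
  Q(3)·log₂(Q(3)/P(3)) = 0.0374·log₂(0.0374/0.0099) = 0.07172
  Q(4)·log₂(Q(4)/P(4)) = 0.0162·log₂(0.0162/0.1654) = -0.05430

D_KL(Q||P) = 0.05348 + 0.13756 + 0.07172 - 0.05430 = 0.20846 ≈ 0.2085 bits

These are NOT equal (difference: 0.1657 bits). KL divergence is asymmetric: D_KL(P||Q) ≠ D_KL(Q||P) in general.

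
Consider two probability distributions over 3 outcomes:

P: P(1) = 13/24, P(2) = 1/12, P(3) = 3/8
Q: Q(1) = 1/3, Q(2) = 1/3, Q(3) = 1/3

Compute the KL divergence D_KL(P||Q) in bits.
0.2765 bits

D_KL(P||Q) = Σ P(x) log₂(P(x)/Q(x))

Computing term by term:
  P(1)·log₂(P(1)/Q(1)) = (13/24)·log₂((13/24)/(1/3)) = 0.37940
  P(2)·log₂(P(2)/Q(2)) = (1/12)·log₂((1/12)/(1/3)) = -0.16667
  P(3)·log₂(P(3)/Q(3)) = (3/8)·log₂((3/8)/(1/3)) = 0.06372

D_KL(P||Q) = 0.37940 - 0.16667 + 0.06372 = 0.27645 ≈ 0.2765 bits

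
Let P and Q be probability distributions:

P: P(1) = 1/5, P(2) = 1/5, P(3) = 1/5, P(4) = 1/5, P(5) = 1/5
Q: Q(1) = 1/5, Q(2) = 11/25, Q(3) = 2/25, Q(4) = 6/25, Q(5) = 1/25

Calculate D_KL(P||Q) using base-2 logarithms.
0.4487 bits

D_KL(P||Q) = Σ P(x) log₂(P(x)/Q(x))

Computing term by term:
  P(1)·log₂(P(1)/Q(1)) = (1/5)·log₂((1/5)/(1/5)) = 0.00000
  P(2)·log₂(P(2)/Q(2)) = (1/5)·log₂((1/5)/(11/25)) = -0.22750
  P(3)·log₂(P(3)/Q(3)) = (1/5)·log₂((1/5)/(2/25)) = 0.26439
  P(4)·log₂(P(4)/Q(4)) = (1/5)·log₂((1/5)/(6/25)) = -0.05261
  P(5)·log₂(P(5)/Q(5)) = (1/5)·log₂((1/5)/(1/25)) = 0.46439

D_KL(P||Q) = 0.00000 - 0.22750 + 0.26439 - 0.05261 + 0.46439 = 0.44867 ≈ 0.4487 bits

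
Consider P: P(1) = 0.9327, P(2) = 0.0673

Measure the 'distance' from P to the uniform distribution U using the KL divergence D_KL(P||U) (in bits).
0.6442 bits

U(i) = 1/2 for all i

D_KL(P||U) = Σ P(x) log₂(P(x) / (1/2))
           = Σ P(x) log₂(P(x)) + log₂(2)
           = log₂(2) - H(P)

H(P) = -Σ P(x) log₂(P(x)):
  -P(1)·log₂(P(1)) = -(0.9327)·log₂(0.9327) = 0.09375
  -P(2)·log₂(P(2)) = -(0.0673)·log₂(0.0673) = 0.26202
H(P) = 0.09375 + 0.26202 = 0.35577 bits

log₂(2) = 1.00000 bits

D_KL(P||U) = 1.00000 - 0.35577 = 0.64423 ≈ 0.6442 bits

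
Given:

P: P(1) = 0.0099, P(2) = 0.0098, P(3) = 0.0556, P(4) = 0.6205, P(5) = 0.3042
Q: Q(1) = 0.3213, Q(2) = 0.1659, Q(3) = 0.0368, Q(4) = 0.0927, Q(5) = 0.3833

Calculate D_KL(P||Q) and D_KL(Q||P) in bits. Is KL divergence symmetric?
D_KL(P||Q) = 1.5439 bits, D_KL(Q||P) = 2.1418 bits. No, KL divergence is not symmetric.

D_KL(P||Q) = Σ P(x) log₂(P(x)/Q(x))

Computing term by term:
  P(1)·log₂(P(1)/Q(1)) = 0.0099·log₂(0.0099/0.3213) = -0.04970
  P(2)·log₂(P(2)/Q(2)) = 0.0098·log₂(0.0098/0.1659) = -0.04000
  P(3)·log₂(P(3)/Q(3)) = 0.0556·log₂(0.0556/0.0368) = 0.03310
  P(4)·log₂(P(4)/Q(4)) = 0.6205·log₂(0.6205/0.0927) = 1.70190
  P(5)·log₂(P(5)/Q(5)) = 0.3042·log₂(0.3042/0.3833) = -0.10144

D_KL(P||Q) = -0.04970 - 0.04000 + 0.03310 + 1.70190 - 0.10144 = 1.54386 ≈ 1.5439 bits

D_KL(Q||P) = Σ Q(x) log₂(Q(x)/P(x))

Computing term by term:
  Q(1)·log₂(Q(1)/P(1)) = 0.3213·log₂(0.3213/0.0099) = 1.61304
  Q(2)·log₂(Q(2)/P(2)) = 0.1659·log₂(0.1659/0.0098) = 0.67710
  Q(3)·log₂(Q(3)/P(3)) = 0.0368·log₂(0.0368/0.0556) = -0.02191
  Q(4)·log₂(Q(4)/P(4)) = 0.0927·log₂(0.0927/0.6205) = -0.25426
  Q(5)·log₂(Q(5)/P(5)) = 0.3833·log₂(0.3833/0.3042) = 0.12781

D_KL(Q||P) = 1.61304 + 0.67710 - 0.02191 - 0.25426 + 0.12781 = 2.14178 ≈ 2.1418 bits

These are NOT equal (difference: 0.5979 bits). KL divergence is asymmetric: D_KL(P||Q) ≠ D_KL(Q||P) in general.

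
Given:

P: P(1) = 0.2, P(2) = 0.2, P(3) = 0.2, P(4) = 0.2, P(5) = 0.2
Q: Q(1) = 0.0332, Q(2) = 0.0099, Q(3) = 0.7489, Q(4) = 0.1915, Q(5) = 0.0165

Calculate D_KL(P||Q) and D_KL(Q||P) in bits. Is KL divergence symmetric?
D_KL(P||Q) = 1.7369 bits, D_KL(Q||P) = 1.2262 bits. No, KL divergence is not symmetric.

D_KL(P||Q) = Σ P(x) log₂(P(x)/Q(x))

Computing term by term:
  P(1)·log₂(P(1)/Q(1)) = 0.2·log₂(0.2/0.0332) = 0.51815
  P(2)·log₂(P(2)/Q(2)) = 0.2·log₂(0.2/0.0099) = 0.86729
  P(3)·log₂(P(3)/Q(3)) = 0.2·log₂(0.2/0.7489) = -0.38095
  P(4)·log₂(P(4)/Q(4)) = 0.2·log₂(0.2/0.1915) = 0.01253
  P(5)·log₂(P(5)/Q(5)) = 0.2·log₂(0.2/0.0165) = 0.71989

D_KL(P||Q) = 0.51815 + 0.86729 - 0.38095 + 0.01253 + 0.71989 = 1.73691 ≈ 1.7369 bits

D_KL(Q||P) = Σ Q(x) log₂(Q(x)/P(x))

Computing term by term:
  Q(1)·log₂(Q(1)/P(1)) = 0.0332·log₂(0.0332/0.2) = -0.08601
  Q(2)·log₂(Q(2)/P(2)) = 0.0099·log₂(0.0099/0.2) = -0.04293
  Q(3)·log₂(Q(3)/P(3)) = 0.7489·log₂(0.7489/0.2) = 1.42648
  Q(4)·log₂(Q(4)/P(4)) = 0.1915·log₂(0.1915/0.2) = -0.01200
  Q(5)·log₂(Q(5)/P(5)) = 0.0165·log₂(0.0165/0.2) = -0.05939

D_KL(Q||P) = -0.08601 - 0.04293 + 1.42648 - 0.01200 - 0.05939 = 1.22615 ≈ 1.2262 bits

These are NOT equal (difference: 0.5107 bits). KL divergence is asymmetric: D_KL(P||Q) ≠ D_KL(Q||P) in general.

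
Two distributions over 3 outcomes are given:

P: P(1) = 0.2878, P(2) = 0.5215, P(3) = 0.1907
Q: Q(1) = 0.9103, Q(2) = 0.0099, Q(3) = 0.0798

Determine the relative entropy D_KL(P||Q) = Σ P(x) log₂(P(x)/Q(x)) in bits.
2.7441 bits

D_KL(P||Q) = Σ P(x) log₂(P(x)/Q(x))

Computing term by term:
  P(1)·log₂(P(1)/Q(1)) = 0.2878·log₂(0.2878/0.9103) = -0.47812
  P(2)·log₂(P(2)/Q(2)) = 0.5215·log₂(0.5215/0.0099) = 2.98251
  P(3)·log₂(P(3)/Q(3)) = 0.1907·log₂(0.1907/0.0798) = 0.23968

D_KL(P||Q) = -0.47812 + 2.98251 + 0.23968 = 2.74407 ≈ 2.7441 bits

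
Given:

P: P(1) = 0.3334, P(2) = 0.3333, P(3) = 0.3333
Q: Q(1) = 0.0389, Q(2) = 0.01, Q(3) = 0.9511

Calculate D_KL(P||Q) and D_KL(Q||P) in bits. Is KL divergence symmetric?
D_KL(P||Q) = 2.2152 bits, D_KL(Q||P) = 1.2676 bits. No, KL divergence is not symmetric.

D_KL(P||Q) = Σ P(x) log₂(P(x)/Q(x))

Computing term by term:
  P(1)·log₂(P(1)/Q(1)) = 0.3334·log₂(0.3334/0.0389) = 1.03334
  P(2)·log₂(P(2)/Q(2)) = 0.3333·log₂(0.3333/0.01) = 1.68608
  P(3)·log₂(P(3)/Q(3)) = 0.3333·log₂(0.3333/0.9511) = -0.50421

D_KL(P||Q) = 1.03334 + 1.68608 - 0.50421 = 2.21521 ≈ 2.2152 bits

D_KL(Q||P) = Σ Q(x) log₂(Q(x)/P(x))

Computing term by term:
  Q(1)·log₂(Q(1)/P(1)) = 0.0389·log₂(0.0389/0.3334) = -0.12057
  Q(2)·log₂(Q(2)/P(2)) = 0.01·log₂(0.01/0.3333) = -0.05059
  Q(3)·log₂(Q(3)/P(3)) = 0.9511·log₂(0.9511/0.3333) = 1.43880

D_KL(Q||P) = -0.12057 - 0.05059 + 1.43880 = 1.26764 ≈ 1.2676 bits

These are NOT equal (difference: 0.9476 bits). KL divergence is asymmetric: D_KL(P||Q) ≠ D_KL(Q||P) in general.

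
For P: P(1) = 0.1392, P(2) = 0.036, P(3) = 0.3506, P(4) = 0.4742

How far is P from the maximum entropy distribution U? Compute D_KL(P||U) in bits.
0.3908 bits

U(i) = 1/4 for all i

D_KL(P||U) = Σ P(x) log₂(P(x) / (1/4))
           = Σ P(x) log₂(P(x)) + log₂(4)
           = log₂(4) - H(P)

H(P) = -Σ P(x) log₂(P(x)):
  -P(1)·log₂(P(1)) = -(0.1392)·log₂(0.1392) = 0.39599
  -P(2)·log₂(P(2)) = -(0.036)·log₂(0.036) = 0.17265
  -P(3)·log₂(P(3)) = -(0.3506)·log₂(0.3506) = 0.53014
  -P(4)·log₂(P(4)) = -(0.4742)·log₂(0.4742) = 0.51044
H(P) = 0.39599 + 0.17265 + 0.53014 + 0.51044 = 1.60922 bits

log₂(4) = 2.00000 bits

D_KL(P||U) = 2.00000 - 1.60922 = 0.39078 ≈ 0.3908 bits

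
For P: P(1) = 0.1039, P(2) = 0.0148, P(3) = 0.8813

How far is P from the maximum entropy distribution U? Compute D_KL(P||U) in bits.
0.9949 bits

U(i) = 1/3 for all i

D_KL(P||U) = Σ P(x) log₂(P(x) / (1/3))
           = Σ P(x) log₂(P(x)) + log₂(3)
           = log₂(3) - H(P)

H(P) = -Σ P(x) log₂(P(x)):
  -P(1)·log₂(P(1)) = -(0.1039)·log₂(0.1039) = 0.33941
  -P(2)·log₂(P(2)) = -(0.0148)·log₂(0.0148) = 0.08996
  -P(3)·log₂(P(3)) = -(0.8813)·log₂(0.8813) = 0.16066
H(P) = 0.33941 + 0.08996 + 0.16066 = 0.59003 bits

log₂(3) = 1.58496 bits

D_KL(P||U) = 1.58496 - 0.59003 = 0.99493 ≈ 0.9949 bits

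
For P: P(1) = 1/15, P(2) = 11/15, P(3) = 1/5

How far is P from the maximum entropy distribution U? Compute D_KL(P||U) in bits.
0.5320 bits

U(i) = 1/3 for all i

D_KL(P||U) = Σ P(x) log₂(P(x) / (1/3))
           = Σ P(x) log₂(P(x)) + log₂(3)
           = log₂(3) - H(P)

H(P) = -Σ P(x) log₂(P(x)):
  -P(1)·log₂(P(1)) = -(1/15)·log₂(1/15) = 0.26046
  -P(2)·log₂(P(2)) = -(11/15)·log₂(11/15) = 0.32814
  -P(3)·log₂(P(3)) = -(1/5)·log₂(1/5) = 0.46439
H(P) = 0.26046 + 0.32814 + 0.46439 = 1.05299 bits

log₂(3) = 1.58496 bits

D_KL(P||U) = 1.58496 - 1.05299 = 0.53197 ≈ 0.5320 bits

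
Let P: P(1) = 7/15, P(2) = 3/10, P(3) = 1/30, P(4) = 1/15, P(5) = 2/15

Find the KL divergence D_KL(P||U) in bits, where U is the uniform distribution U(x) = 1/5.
0.4761 bits

U(i) = 1/5 for all i

D_KL(P||U) = Σ P(x) log₂(P(x) / (1/5))
           = Σ P(x) log₂(P(x)) + log₂(5)
           = log₂(5) - H(P)

H(P) = -Σ P(x) log₂(P(x)):
  -P(1)·log₂(P(1)) = -(7/15)·log₂(7/15) = 0.51312
  -P(2)·log₂(P(2)) = -(3/10)·log₂(3/10) = 0.52109
  -P(3)·log₂(P(3)) = -(1/30)·log₂(1/30) = 0.16356
  -P(4)·log₂(P(4)) = -(1/15)·log₂(1/15) = 0.26046
  -P(5)·log₂(P(5)) = -(2/15)·log₂(2/15) = 0.38759
H(P) = 0.51312 + 0.52109 + 0.16356 + 0.26046 + 0.38759 = 1.84582 bits

log₂(5) = 2.32193 bits

D_KL(P||U) = 2.32193 - 1.84582 = 0.47611 ≈ 0.4761 bits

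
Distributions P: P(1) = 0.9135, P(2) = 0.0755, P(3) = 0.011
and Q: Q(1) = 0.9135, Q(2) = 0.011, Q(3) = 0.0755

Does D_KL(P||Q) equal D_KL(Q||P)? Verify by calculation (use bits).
D_KL(P||Q) = 0.1792 bits, D_KL(Q||P) = 0.1792 bits. Yes — for this pair D_KL(P||Q) = D_KL(Q||P).

D_KL(P||Q) = Σ P(x) log₂(P(x)/Q(x))

Computing term by term:
  P(1)·log₂(P(1)/Q(1)) = 0.9135·log₂(0.9135/0.9135) = 0.00000
  P(2)·log₂(P(2)/Q(2)) = 0.0755·log₂(0.0755/0.011) = 0.20981
  P(3)·log₂(P(3)/Q(3)) = 0.011·log₂(0.011/0.0755) = -0.03057

D_KL(P||Q) = 0.00000 + 0.20981 - 0.03057 = 0.17924 ≈ 0.1792 bits

D_KL(Q||P) = Σ Q(x) log₂(Q(x)/P(x))

Computing term by term:
  Q(1)·log₂(Q(1)/P(1)) = 0.9135·log₂(0.9135/0.9135) = 0.00000
  Q(2)·log₂(Q(2)/P(2)) = 0.011·log₂(0.011/0.0755) = -0.03057
  Q(3)·log₂(Q(3)/P(3)) = 0.0755·log₂(0.0755/0.011) = 0.20981

D_KL(Q||P) = 0.00000 - 0.03057 + 0.20981 = 0.17924 ≈ 0.1792 bits

These ARE equal here. Q is P with outcomes relabeled (Q(2) = P(3), Q(3) = P(2)) by a relabeling that is its own inverse, so the two sums contain exactly the same terms in a different order. This is a special case — KL divergence is not symmetric in general: D_KL(P||Q) ≠ D_KL(Q||P) for most P, Q.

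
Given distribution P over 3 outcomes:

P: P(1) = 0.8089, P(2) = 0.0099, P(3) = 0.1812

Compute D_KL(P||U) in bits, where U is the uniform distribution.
0.8250 bits

U(i) = 1/3 for all i

D_KL(P||U) = Σ P(x) log₂(P(x) / (1/3))
           = Σ P(x) log₂(P(x)) + log₂(3)
           = log₂(3) - H(P)

H(P) = -Σ P(x) log₂(P(x)):
  -P(1)·log₂(P(1)) = -(0.8089)·log₂(0.8089) = 0.24750
  -P(2)·log₂(P(2)) = -(0.0099)·log₂(0.0099) = 0.06592
  -P(3)·log₂(P(3)) = -(0.1812)·log₂(0.1812) = 0.44654
H(P) = 0.24750 + 0.06592 + 0.44654 = 0.75996 bits

log₂(3) = 1.58496 bits

D_KL(P||U) = 1.58496 - 0.75996 = 0.82500 ≈ 0.8250 bits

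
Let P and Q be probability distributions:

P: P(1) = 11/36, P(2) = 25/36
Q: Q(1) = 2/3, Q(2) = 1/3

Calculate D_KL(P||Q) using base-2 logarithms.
0.3914 bits

D_KL(P||Q) = Σ P(x) log₂(P(x)/Q(x))

Computing term by term:
  P(1)·log₂(P(1)/Q(1)) = (11/36)·log₂((11/36)/(2/3)) = -0.34391
  P(2)·log₂(P(2)/Q(2)) = (25/36)·log₂((25/36)/(1/3)) = 0.73534

D_KL(P||Q) = -0.34391 + 0.73534 = 0.39143 ≈ 0.3914 bits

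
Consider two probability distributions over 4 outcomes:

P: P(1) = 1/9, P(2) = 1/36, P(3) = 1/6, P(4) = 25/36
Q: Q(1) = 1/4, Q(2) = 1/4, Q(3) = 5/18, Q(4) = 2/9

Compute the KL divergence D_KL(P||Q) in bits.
0.8007 bits

D_KL(P||Q) = Σ P(x) log₂(P(x)/Q(x))

Computing term by term:
  P(1)·log₂(P(1)/Q(1)) = (1/9)·log₂((1/9)/(1/4)) = -0.12999
  P(2)·log₂(P(2)/Q(2)) = (1/36)·log₂((1/36)/(1/4)) = -0.08805
  P(3)·log₂(P(3)/Q(3)) = (1/6)·log₂((1/6)/(5/18)) = -0.12283
  P(4)·log₂(P(4)/Q(4)) = (25/36)·log₂((25/36)/(2/9)) = 1.14157

D_KL(P||Q) = -0.12999 - 0.08805 - 0.12283 + 1.14157 = 0.80070 ≈ 0.8007 bits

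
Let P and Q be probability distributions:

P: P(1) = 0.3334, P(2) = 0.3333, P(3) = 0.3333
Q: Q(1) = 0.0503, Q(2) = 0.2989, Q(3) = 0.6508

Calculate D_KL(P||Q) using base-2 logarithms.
0.6403 bits

D_KL(P||Q) = Σ P(x) log₂(P(x)/Q(x))

Computing term by term:
  P(1)·log₂(P(1)/Q(1)) = 0.3334·log₂(0.3334/0.0503) = 0.90972
  P(2)·log₂(P(2)/Q(2)) = 0.3333·log₂(0.3333/0.2989) = 0.05238
  P(3)·log₂(P(3)/Q(3)) = 0.3333·log₂(0.3333/0.6508) = -0.32177

D_KL(P||Q) = 0.90972 + 0.05238 - 0.32177 = 0.64033 ≈ 0.6403 bits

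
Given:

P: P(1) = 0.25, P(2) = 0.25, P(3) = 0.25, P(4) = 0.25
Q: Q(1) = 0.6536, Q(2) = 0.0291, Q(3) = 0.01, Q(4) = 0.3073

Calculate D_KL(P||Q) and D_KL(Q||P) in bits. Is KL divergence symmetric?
D_KL(P||Q) = 1.5156 bits, D_KL(Q||P) = 0.8610 bits. No, KL divergence is not symmetric.

D_KL(P||Q) = Σ P(x) log₂(P(x)/Q(x))

Computing term by term:
  P(1)·log₂(P(1)/Q(1)) = 0.25·log₂(0.25/0.6536) = -0.34662
  P(2)·log₂(P(2)/Q(2)) = 0.25·log₂(0.25/0.0291) = 0.77571
  P(3)·log₂(P(3)/Q(3)) = 0.25·log₂(0.25/0.01) = 1.16096
  P(4)·log₂(P(4)/Q(4)) = 0.25·log₂(0.25/0.3073) = -0.07443

D_KL(P||Q) = -0.34662 + 0.77571 + 1.16096 - 0.07443 = 1.51562 ≈ 1.5156 bits

D_KL(Q||P) = Σ Q(x) log₂(Q(x)/P(x))

Computing term by term:
  Q(1)·log₂(Q(1)/P(1)) = 0.6536·log₂(0.6536/0.25) = 0.90620
  Q(2)·log₂(Q(2)/P(2)) = 0.0291·log₂(0.0291/0.25) = -0.09029
  Q(3)·log₂(Q(3)/P(3)) = 0.01·log₂(0.01/0.25) = -0.04644
  Q(4)·log₂(Q(4)/P(4)) = 0.3073·log₂(0.3073/0.25) = 0.09149

D_KL(Q||P) = 0.90620 - 0.09029 - 0.04644 + 0.09149 = 0.86096 ≈ 0.8610 bits

These are NOT equal (difference: 0.6546 bits). KL divergence is asymmetric: D_KL(P||Q) ≠ D_KL(Q||P) in general.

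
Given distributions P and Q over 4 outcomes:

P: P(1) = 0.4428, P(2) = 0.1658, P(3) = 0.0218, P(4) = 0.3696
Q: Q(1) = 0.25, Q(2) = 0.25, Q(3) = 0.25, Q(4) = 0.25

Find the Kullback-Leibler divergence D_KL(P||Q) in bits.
0.3987 bits

D_KL(P||Q) = Σ P(x) log₂(P(x)/Q(x))

Computing term by term:
  P(1)·log₂(P(1)/Q(1)) = 0.4428·log₂(0.4428/0.25) = 0.36519
  P(2)·log₂(P(2)/Q(2)) = 0.1658·log₂(0.1658/0.25) = -0.09823
  P(3)·log₂(P(3)/Q(3)) = 0.0218·log₂(0.0218/0.25) = -0.07673
  P(4)·log₂(P(4)/Q(4)) = 0.3696·log₂(0.3696/0.25) = 0.20847

D_KL(P||Q) = 0.36519 - 0.09823 - 0.07673 + 0.20847 = 0.39870 ≈ 0.3987 bits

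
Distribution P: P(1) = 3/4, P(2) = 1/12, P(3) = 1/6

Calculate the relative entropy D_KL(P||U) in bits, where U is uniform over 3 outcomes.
0.5441 bits

U(i) = 1/3 for all i

D_KL(P||U) = Σ P(x) log₂(P(x) / (1/3))
           = Σ P(x) log₂(P(x)) + log₂(3)
           = log₂(3) - H(P)

H(P) = -Σ P(x) log₂(P(x)):
  -P(1)·log₂(P(1)) = -(3/4)·log₂(3/4) = 0.31128
  -P(2)·log₂(P(2)) = -(1/12)·log₂(1/12) = 0.29875
  -P(3)·log₂(P(3)) = -(1/6)·log₂(1/6) = 0.43083
H(P) = 0.31128 + 0.29875 + 0.43083 = 1.04086 bits

log₂(3) = 1.58496 bits

D_KL(P||U) = 1.58496 - 1.04086 = 0.54410 ≈ 0.5441 bits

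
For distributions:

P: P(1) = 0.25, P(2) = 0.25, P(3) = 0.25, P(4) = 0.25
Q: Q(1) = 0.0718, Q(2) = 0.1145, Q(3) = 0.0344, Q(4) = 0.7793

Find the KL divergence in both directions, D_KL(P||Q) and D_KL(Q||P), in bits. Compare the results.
D_KL(P||Q) = 1.0369 bits, D_KL(Q||P) = 0.9216 bits. D_KL(P||Q) is larger than D_KL(Q||P) by 0.1153 bits; the two directions differ.

D_KL(P||Q) = Σ P(x) log₂(P(x)/Q(x))

Computing term by term:
  P(1)·log₂(P(1)/Q(1)) = 0.25·log₂(0.25/0.0718) = 0.44997
  P(2)·log₂(P(2)/Q(2)) = 0.25·log₂(0.25/0.1145) = 0.28165
  P(3)·log₂(P(3)/Q(3)) = 0.25·log₂(0.25/0.0344) = 0.71536
  P(4)·log₂(P(4)/Q(4)) = 0.25·log₂(0.25/0.7793) = -0.41006

D_KL(P||Q) = 0.44997 + 0.28165 + 0.71536 - 0.41006 = 1.03692 ≈ 1.0369 bits

D_KL(Q||P) = Σ Q(x) log₂(Q(x)/P(x))

Computing term by term:
  Q(1)·log₂(Q(1)/P(1)) = 0.0718·log₂(0.0718/0.25) = -0.12923
  Q(2)·log₂(Q(2)/P(2)) = 0.1145·log₂(0.1145/0.25) = -0.12899
  Q(3)·log₂(Q(3)/P(3)) = 0.0344·log₂(0.0344/0.25) = -0.09843
  Q(4)·log₂(Q(4)/P(4)) = 0.7793·log₂(0.7793/0.25) = 1.27825

D_KL(Q||P) = -0.12923 - 0.12899 - 0.09843 + 1.27825 = 0.92160 ≈ 0.9216 bits

These are NOT equal (difference: 0.1153 bits). KL divergence is asymmetric: D_KL(P||Q) ≠ D_KL(Q||P) in general.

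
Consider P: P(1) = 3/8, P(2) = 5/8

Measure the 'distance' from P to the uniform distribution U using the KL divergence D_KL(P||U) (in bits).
0.0456 bits

U(i) = 1/2 for all i

D_KL(P||U) = Σ P(x) log₂(P(x) / (1/2))
           = Σ P(x) log₂(P(x)) + log₂(2)
           = log₂(2) - H(P)

H(P) = -Σ P(x) log₂(P(x)):
  -P(1)·log₂(P(1)) = -(3/8)·log₂(3/8) = 0.53064
  -P(2)·log₂(P(2)) = -(5/8)·log₂(5/8) = 0.42379
H(P) = 0.53064 + 0.42379 = 0.95443 bits

log₂(2) = 1.00000 bits

D_KL(P||U) = 1.00000 - 0.95443 = 0.04557 ≈ 0.0456 bits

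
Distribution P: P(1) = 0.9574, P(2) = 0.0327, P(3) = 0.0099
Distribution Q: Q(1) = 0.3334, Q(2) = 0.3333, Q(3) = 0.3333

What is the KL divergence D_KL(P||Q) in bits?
1.2973 bits

D_KL(P||Q) = Σ P(x) log₂(P(x)/Q(x))

Computing term by term:
  P(1)·log₂(P(1)/Q(1)) = 0.9574·log₂(0.9574/0.3334) = 1.45704
  P(2)·log₂(P(2)/Q(2)) = 0.0327·log₂(0.0327/0.3333) = -0.10953
  P(3)·log₂(P(3)/Q(3)) = 0.0099·log₂(0.0099/0.3333) = -0.05023

D_KL(P||Q) = 1.45704 - 0.10953 - 0.05023 = 1.29728 ≈ 1.2973 bits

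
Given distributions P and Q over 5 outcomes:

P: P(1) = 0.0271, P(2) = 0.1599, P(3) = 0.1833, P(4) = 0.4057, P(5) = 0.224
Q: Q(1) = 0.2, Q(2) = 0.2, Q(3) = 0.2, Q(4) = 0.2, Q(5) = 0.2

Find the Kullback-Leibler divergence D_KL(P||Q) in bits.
0.2978 bits

D_KL(P||Q) = Σ P(x) log₂(P(x)/Q(x))

Computing term by term:
  P(1)·log₂(P(1)/Q(1)) = 0.0271·log₂(0.0271/0.2) = -0.07815
  P(2)·log₂(P(2)/Q(2)) = 0.1599·log₂(0.1599/0.2) = -0.05162
  P(3)·log₂(P(3)/Q(3)) = 0.1833·log₂(0.1833/0.2) = -0.02306
  P(4)·log₂(P(4)/Q(4)) = 0.4057·log₂(0.4057/0.2) = 0.41398
  P(5)·log₂(P(5)/Q(5)) = 0.224·log₂(0.224/0.2) = 0.03662

D_KL(P||Q) = -0.07815 - 0.05162 - 0.02306 + 0.41398 + 0.03662 = 0.29777 ≈ 0.2978 bits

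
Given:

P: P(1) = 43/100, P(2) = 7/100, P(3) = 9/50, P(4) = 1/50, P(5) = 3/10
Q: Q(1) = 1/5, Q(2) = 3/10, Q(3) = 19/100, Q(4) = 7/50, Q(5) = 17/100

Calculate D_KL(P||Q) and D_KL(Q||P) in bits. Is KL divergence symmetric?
D_KL(P||Q) = 0.5035 bits, D_KL(Q||P) = 0.6775 bits. No, KL divergence is not symmetric.

D_KL(P||Q) = Σ P(x) log₂(P(x)/Q(x))

Computing term by term:
  P(1)·log₂(P(1)/Q(1)) = (43/100)·log₂((43/100)/(1/5)) = 0.47486
  P(2)·log₂(P(2)/Q(2)) = (7/100)·log₂((7/100)/(3/10)) = -0.14697
  P(3)·log₂(P(3)/Q(3)) = (9/50)·log₂((9/50)/(19/100)) = -0.01404
  P(4)·log₂(P(4)/Q(4)) = (1/50)·log₂((1/50)/(7/50)) = -0.05615
  P(5)·log₂(P(5)/Q(5)) = (3/10)·log₂((3/10)/(17/100)) = 0.24583

D_KL(P||Q) = 0.47486 - 0.14697 - 0.01404 - 0.05615 + 0.24583 = 0.50353 ≈ 0.5035 bits

D_KL(Q||P) = Σ Q(x) log₂(Q(x)/P(x))

Computing term by term:
  Q(1)·log₂(Q(1)/P(1)) = (1/5)·log₂((1/5)/(43/100)) = -0.22087
  Q(2)·log₂(Q(2)/P(2)) = (3/10)·log₂((3/10)/(7/100)) = 0.62986
  Q(3)·log₂(Q(3)/P(3)) = (19/100)·log₂((19/100)/(9/50)) = 0.01482
  Q(4)·log₂(Q(4)/P(4)) = (7/50)·log₂((7/50)/(1/50)) = 0.39303
  Q(5)·log₂(Q(5)/P(5)) = (17/100)·log₂((17/100)/(3/10)) = -0.13930

D_KL(Q||P) = -0.22087 + 0.62986 + 0.01482 + 0.39303 - 0.13930 = 0.67754 ≈ 0.6775 bits

These are NOT equal (difference: 0.1740 bits). KL divergence is asymmetric: D_KL(P||Q) ≠ D_KL(Q||P) in general.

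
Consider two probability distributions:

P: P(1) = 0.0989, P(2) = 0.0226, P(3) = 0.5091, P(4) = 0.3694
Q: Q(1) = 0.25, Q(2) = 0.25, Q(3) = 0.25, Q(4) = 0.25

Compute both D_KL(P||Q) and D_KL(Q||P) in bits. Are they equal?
D_KL(P||Q) = 0.5197 bits, D_KL(Q||P) = 0.8040 bits. No, they are not equal.

D_KL(P||Q) = Σ P(x) log₂(P(x)/Q(x))

Computing term by term:
  P(1)·log₂(P(1)/Q(1)) = 0.0989·log₂(0.0989/0.25) = -0.13232
  P(2)·log₂(P(2)/Q(2)) = 0.0226·log₂(0.0226/0.25) = -0.07837
  P(3)·log₂(P(3)/Q(3)) = 0.5091·log₂(0.5091/0.25) = 0.52235
  P(4)·log₂(P(4)/Q(4)) = 0.3694·log₂(0.3694/0.25) = 0.20807

D_KL(P||Q) = -0.13232 - 0.07837 + 0.52235 + 0.20807 = 0.51973 ≈ 0.5197 bits

D_KL(Q||P) = Σ Q(x) log₂(Q(x)/P(x))

Computing term by term:
  Q(1)·log₂(Q(1)/P(1)) = 0.25·log₂(0.25/0.0989) = 0.33447
  Q(2)·log₂(Q(2)/P(2)) = 0.25·log₂(0.25/0.0226) = 0.86688
  Q(3)·log₂(Q(3)/P(3)) = 0.25·log₂(0.25/0.5091) = -0.25651
  Q(4)·log₂(Q(4)/P(4)) = 0.25·log₂(0.25/0.3694) = -0.14081

D_KL(Q||P) = 0.33447 + 0.86688 - 0.25651 - 0.14081 = 0.80403 ≈ 0.8040 bits

These are NOT equal (difference: 0.2843 bits). KL divergence is asymmetric: D_KL(P||Q) ≠ D_KL(Q||P) in general.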